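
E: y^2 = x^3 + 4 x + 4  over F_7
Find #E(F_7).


For each x in F_7, count y with y^2 = x^3 + 4 x + 4 mod 7:
  x = 0: RHS = 4, y in [2, 5]  -> 2 point(s)
  x = 1: RHS = 2, y in [3, 4]  -> 2 point(s)
  x = 3: RHS = 1, y in [1, 6]  -> 2 point(s)
  x = 4: RHS = 0, y in [0]  -> 1 point(s)
  x = 5: RHS = 2, y in [3, 4]  -> 2 point(s)
Affine points: 9. Add the point at infinity: total = 10.

#E(F_7) = 10


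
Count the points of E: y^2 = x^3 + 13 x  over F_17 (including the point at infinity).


For each x in F_17, count y with y^2 = x^3 + 13 x + 0 mod 17:
  x = 0: RHS = 0, y in [0]  -> 1 point(s)
  x = 2: RHS = 0, y in [0]  -> 1 point(s)
  x = 3: RHS = 15, y in [7, 10]  -> 2 point(s)
  x = 7: RHS = 9, y in [3, 14]  -> 2 point(s)
  x = 8: RHS = 4, y in [2, 15]  -> 2 point(s)
  x = 9: RHS = 13, y in [8, 9]  -> 2 point(s)
  x = 10: RHS = 8, y in [5, 12]  -> 2 point(s)
  x = 14: RHS = 2, y in [6, 11]  -> 2 point(s)
  x = 15: RHS = 0, y in [0]  -> 1 point(s)
Affine points: 15. Add the point at infinity: total = 16.

#E(F_17) = 16


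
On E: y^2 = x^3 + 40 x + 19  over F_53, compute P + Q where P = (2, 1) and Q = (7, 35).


P != Q, so use the chord formula.
s = (y2 - y1) / (x2 - x1) = (34) / (5) mod 53 = 28
x3 = s^2 - x1 - x2 mod 53 = 28^2 - 2 - 7 = 33
y3 = s (x1 - x3) - y1 mod 53 = 28 * (2 - 33) - 1 = 32

P + Q = (33, 32)


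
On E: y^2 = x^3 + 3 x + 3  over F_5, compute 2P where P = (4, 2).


Doubling: s = (3 x1^2 + a) / (2 y1)
s = (3*4^2 + 3) / (2*2) mod 5 = 4
x3 = s^2 - 2 x1 mod 5 = 4^2 - 2*4 = 3
y3 = s (x1 - x3) - y1 mod 5 = 4 * (4 - 3) - 2 = 2

2P = (3, 2)


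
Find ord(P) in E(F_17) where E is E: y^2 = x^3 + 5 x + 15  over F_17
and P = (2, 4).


Compute successive multiples of P until we hit O:
  1P = (2, 4)
  2P = (13, 13)
  3P = (0, 10)
  4P = (7, 11)
  5P = (12, 16)
  6P = (16, 3)
  7P = (1, 2)
  8P = (1, 15)
  ... (continuing to 15P)
  15P = O

ord(P) = 15


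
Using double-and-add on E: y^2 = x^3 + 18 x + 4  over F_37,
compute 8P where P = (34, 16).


k = 8 = 1000_2 (binary, LSB first: 0001)
Double-and-add from P = (34, 16):
  bit 0 = 0: acc unchanged = O
  bit 1 = 0: acc unchanged = O
  bit 2 = 0: acc unchanged = O
  bit 3 = 1: acc = O + (11, 4) = (11, 4)

8P = (11, 4)


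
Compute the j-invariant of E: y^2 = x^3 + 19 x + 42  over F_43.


Delta = -16(4 a^3 + 27 b^2) mod 43 = 9
-1728 * (4 a)^3 = -1728 * (4*19)^3 mod 43 = 2
j = 2 * 9^(-1) mod 43 = 5

j = 5 (mod 43)


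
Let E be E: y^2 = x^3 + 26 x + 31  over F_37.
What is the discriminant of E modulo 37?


4 a^3 + 27 b^2 = 4*26^3 + 27*31^2 = 70304 + 25947 = 96251
Delta = -16 * (96251) = -1540016
Delta mod 37 = 35

Delta = 35 (mod 37)


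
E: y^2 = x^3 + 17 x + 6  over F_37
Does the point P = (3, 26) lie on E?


Check whether y^2 = x^3 + 17 x + 6 (mod 37) for (x, y) = (3, 26).
LHS: y^2 = 26^2 mod 37 = 10
RHS: x^3 + 17 x + 6 = 3^3 + 17*3 + 6 mod 37 = 10
LHS = RHS

Yes, on the curve


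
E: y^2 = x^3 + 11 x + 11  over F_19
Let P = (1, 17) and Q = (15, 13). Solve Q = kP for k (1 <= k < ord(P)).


Enumerate multiples of P until we hit Q = (15, 13):
  1P = (1, 17)
  2P = (15, 13)
Match found at i = 2.

k = 2


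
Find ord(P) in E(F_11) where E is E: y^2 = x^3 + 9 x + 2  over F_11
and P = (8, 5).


Compute successive multiples of P until we hit O:
  1P = (8, 5)
  2P = (4, 5)
  3P = (10, 6)
  4P = (7, 1)
  5P = (1, 1)
  6P = (3, 1)
  7P = (9, 3)
  8P = (9, 8)
  ... (continuing to 15P)
  15P = O

ord(P) = 15


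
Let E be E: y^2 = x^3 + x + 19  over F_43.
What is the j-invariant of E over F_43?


Delta = -16(4 a^3 + 27 b^2) mod 43 = 31
-1728 * (4 a)^3 = -1728 * (4*1)^3 mod 43 = 4
j = 4 * 31^(-1) mod 43 = 14

j = 14 (mod 43)


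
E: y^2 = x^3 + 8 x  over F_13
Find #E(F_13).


For each x in F_13, count y with y^2 = x^3 + 8 x + 0 mod 13:
  x = 0: RHS = 0, y in [0]  -> 1 point(s)
  x = 1: RHS = 9, y in [3, 10]  -> 2 point(s)
  x = 3: RHS = 12, y in [5, 8]  -> 2 point(s)
  x = 5: RHS = 9, y in [3, 10]  -> 2 point(s)
  x = 6: RHS = 4, y in [2, 11]  -> 2 point(s)
  x = 7: RHS = 9, y in [3, 10]  -> 2 point(s)
  x = 8: RHS = 4, y in [2, 11]  -> 2 point(s)
  x = 10: RHS = 1, y in [1, 12]  -> 2 point(s)
  x = 12: RHS = 4, y in [2, 11]  -> 2 point(s)
Affine points: 17. Add the point at infinity: total = 18.

#E(F_13) = 18


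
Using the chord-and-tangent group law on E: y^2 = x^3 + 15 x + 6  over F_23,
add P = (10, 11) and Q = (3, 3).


P != Q, so use the chord formula.
s = (y2 - y1) / (x2 - x1) = (15) / (16) mod 23 = 11
x3 = s^2 - x1 - x2 mod 23 = 11^2 - 10 - 3 = 16
y3 = s (x1 - x3) - y1 mod 23 = 11 * (10 - 16) - 11 = 15

P + Q = (16, 15)


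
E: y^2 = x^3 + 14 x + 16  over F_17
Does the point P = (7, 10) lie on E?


Check whether y^2 = x^3 + 14 x + 16 (mod 17) for (x, y) = (7, 10).
LHS: y^2 = 10^2 mod 17 = 15
RHS: x^3 + 14 x + 16 = 7^3 + 14*7 + 16 mod 17 = 15
LHS = RHS

Yes, on the curve


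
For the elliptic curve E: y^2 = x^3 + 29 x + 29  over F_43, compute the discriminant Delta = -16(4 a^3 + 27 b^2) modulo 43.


4 a^3 + 27 b^2 = 4*29^3 + 27*29^2 = 97556 + 22707 = 120263
Delta = -16 * (120263) = -1924208
Delta mod 43 = 42

Delta = 42 (mod 43)


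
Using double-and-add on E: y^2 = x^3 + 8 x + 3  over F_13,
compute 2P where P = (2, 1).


k = 2 = 10_2 (binary, LSB first: 01)
Double-and-add from P = (2, 1):
  bit 0 = 0: acc unchanged = O
  bit 1 = 1: acc = O + (5, 8) = (5, 8)

2P = (5, 8)


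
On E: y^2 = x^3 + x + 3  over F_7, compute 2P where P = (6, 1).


Doubling: s = (3 x1^2 + a) / (2 y1)
s = (3*6^2 + 1) / (2*1) mod 7 = 2
x3 = s^2 - 2 x1 mod 7 = 2^2 - 2*6 = 6
y3 = s (x1 - x3) - y1 mod 7 = 2 * (6 - 6) - 1 = 6

2P = (6, 6)


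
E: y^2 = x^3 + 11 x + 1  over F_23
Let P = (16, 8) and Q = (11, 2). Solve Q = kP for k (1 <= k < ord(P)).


Enumerate multiples of P until we hit Q = (11, 2):
  1P = (16, 8)
  2P = (17, 8)
  3P = (13, 15)
  4P = (2, 13)
  5P = (9, 1)
  6P = (22, 9)
  7P = (1, 6)
  8P = (19, 10)
  9P = (14, 1)
  10P = (11, 21)
  11P = (0, 1)
  12P = (8, 7)
  13P = (8, 16)
  14P = (0, 22)
  15P = (11, 2)
Match found at i = 15.

k = 15


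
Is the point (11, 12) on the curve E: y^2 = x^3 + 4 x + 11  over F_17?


Check whether y^2 = x^3 + 4 x + 11 (mod 17) for (x, y) = (11, 12).
LHS: y^2 = 12^2 mod 17 = 8
RHS: x^3 + 4 x + 11 = 11^3 + 4*11 + 11 mod 17 = 9
LHS != RHS

No, not on the curve


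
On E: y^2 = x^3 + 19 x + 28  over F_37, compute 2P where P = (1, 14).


Doubling: s = (3 x1^2 + a) / (2 y1)
s = (3*1^2 + 19) / (2*14) mod 37 = 14
x3 = s^2 - 2 x1 mod 37 = 14^2 - 2*1 = 9
y3 = s (x1 - x3) - y1 mod 37 = 14 * (1 - 9) - 14 = 22

2P = (9, 22)


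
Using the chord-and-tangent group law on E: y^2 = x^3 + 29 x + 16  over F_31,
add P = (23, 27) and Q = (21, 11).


P != Q, so use the chord formula.
s = (y2 - y1) / (x2 - x1) = (15) / (29) mod 31 = 8
x3 = s^2 - x1 - x2 mod 31 = 8^2 - 23 - 21 = 20
y3 = s (x1 - x3) - y1 mod 31 = 8 * (23 - 20) - 27 = 28

P + Q = (20, 28)


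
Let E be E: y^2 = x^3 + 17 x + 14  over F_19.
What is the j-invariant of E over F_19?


Delta = -16(4 a^3 + 27 b^2) mod 19 = 10
-1728 * (4 a)^3 = -1728 * (4*17)^3 mod 19 = 1
j = 1 * 10^(-1) mod 19 = 2

j = 2 (mod 19)


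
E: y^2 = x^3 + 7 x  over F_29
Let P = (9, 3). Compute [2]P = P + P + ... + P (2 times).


k = 2 = 10_2 (binary, LSB first: 01)
Double-and-add from P = (9, 3):
  bit 0 = 0: acc unchanged = O
  bit 1 = 1: acc = O + (20, 22) = (20, 22)

2P = (20, 22)


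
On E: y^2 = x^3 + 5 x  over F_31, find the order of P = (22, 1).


Compute successive multiples of P until we hit O:
  1P = (22, 1)
  2P = (18, 30)
  3P = (30, 26)
  4P = (28, 19)
  5P = (21, 2)
  6P = (20, 28)
  7P = (24, 26)
  8P = (25, 8)
  ... (continuing to 32P)
  32P = O

ord(P) = 32


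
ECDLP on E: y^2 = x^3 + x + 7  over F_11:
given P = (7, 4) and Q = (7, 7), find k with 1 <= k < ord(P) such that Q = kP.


Enumerate multiples of P until we hit Q = (7, 7):
  1P = (7, 4)
  2P = (1, 8)
  3P = (1, 3)
  4P = (7, 7)
Match found at i = 4.

k = 4


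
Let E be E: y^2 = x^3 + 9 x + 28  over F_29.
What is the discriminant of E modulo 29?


4 a^3 + 27 b^2 = 4*9^3 + 27*28^2 = 2916 + 21168 = 24084
Delta = -16 * (24084) = -385344
Delta mod 29 = 8

Delta = 8 (mod 29)


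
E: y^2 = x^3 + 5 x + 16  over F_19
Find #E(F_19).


For each x in F_19, count y with y^2 = x^3 + 5 x + 16 mod 19:
  x = 0: RHS = 16, y in [4, 15]  -> 2 point(s)
  x = 3: RHS = 1, y in [1, 18]  -> 2 point(s)
  x = 4: RHS = 5, y in [9, 10]  -> 2 point(s)
  x = 8: RHS = 17, y in [6, 13]  -> 2 point(s)
  x = 9: RHS = 11, y in [7, 12]  -> 2 point(s)
  x = 13: RHS = 17, y in [6, 13]  -> 2 point(s)
  x = 17: RHS = 17, y in [6, 13]  -> 2 point(s)
Affine points: 14. Add the point at infinity: total = 15.

#E(F_19) = 15


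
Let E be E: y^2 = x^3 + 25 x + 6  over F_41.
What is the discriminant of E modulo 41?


4 a^3 + 27 b^2 = 4*25^3 + 27*6^2 = 62500 + 972 = 63472
Delta = -16 * (63472) = -1015552
Delta mod 41 = 18

Delta = 18 (mod 41)


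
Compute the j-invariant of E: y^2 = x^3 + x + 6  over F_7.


Delta = -16(4 a^3 + 27 b^2) mod 7 = 1
-1728 * (4 a)^3 = -1728 * (4*1)^3 mod 7 = 1
j = 1 * 1^(-1) mod 7 = 1

j = 1 (mod 7)


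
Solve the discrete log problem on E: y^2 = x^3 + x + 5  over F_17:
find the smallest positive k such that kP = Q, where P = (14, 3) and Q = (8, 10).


Enumerate multiples of P until we hit Q = (8, 10):
  1P = (14, 3)
  2P = (7, 7)
  3P = (5, 4)
  4P = (2, 7)
  5P = (3, 16)
  6P = (8, 10)
Match found at i = 6.

k = 6


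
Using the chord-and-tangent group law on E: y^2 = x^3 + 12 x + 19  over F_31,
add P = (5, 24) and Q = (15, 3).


P != Q, so use the chord formula.
s = (y2 - y1) / (x2 - x1) = (10) / (10) mod 31 = 1
x3 = s^2 - x1 - x2 mod 31 = 1^2 - 5 - 15 = 12
y3 = s (x1 - x3) - y1 mod 31 = 1 * (5 - 12) - 24 = 0

P + Q = (12, 0)


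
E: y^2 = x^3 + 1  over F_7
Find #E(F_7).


For each x in F_7, count y with y^2 = x^3 + 0 x + 1 mod 7:
  x = 0: RHS = 1, y in [1, 6]  -> 2 point(s)
  x = 1: RHS = 2, y in [3, 4]  -> 2 point(s)
  x = 2: RHS = 2, y in [3, 4]  -> 2 point(s)
  x = 3: RHS = 0, y in [0]  -> 1 point(s)
  x = 4: RHS = 2, y in [3, 4]  -> 2 point(s)
  x = 5: RHS = 0, y in [0]  -> 1 point(s)
  x = 6: RHS = 0, y in [0]  -> 1 point(s)
Affine points: 11. Add the point at infinity: total = 12.

#E(F_7) = 12


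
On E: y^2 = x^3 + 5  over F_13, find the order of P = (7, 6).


Compute successive multiples of P until we hit O:
  1P = (7, 6)
  2P = (2, 0)
  3P = (7, 7)
  4P = O

ord(P) = 4


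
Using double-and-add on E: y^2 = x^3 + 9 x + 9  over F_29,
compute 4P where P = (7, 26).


k = 4 = 100_2 (binary, LSB first: 001)
Double-and-add from P = (7, 26):
  bit 0 = 0: acc unchanged = O
  bit 1 = 0: acc unchanged = O
  bit 2 = 1: acc = O + (23, 0) = (23, 0)

4P = (23, 0)


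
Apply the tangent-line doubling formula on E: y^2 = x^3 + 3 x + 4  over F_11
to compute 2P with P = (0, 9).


Doubling: s = (3 x1^2 + a) / (2 y1)
s = (3*0^2 + 3) / (2*9) mod 11 = 2
x3 = s^2 - 2 x1 mod 11 = 2^2 - 2*0 = 4
y3 = s (x1 - x3) - y1 mod 11 = 2 * (0 - 4) - 9 = 5

2P = (4, 5)


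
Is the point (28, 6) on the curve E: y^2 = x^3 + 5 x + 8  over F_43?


Check whether y^2 = x^3 + 5 x + 8 (mod 43) for (x, y) = (28, 6).
LHS: y^2 = 6^2 mod 43 = 36
RHS: x^3 + 5 x + 8 = 28^3 + 5*28 + 8 mod 43 = 41
LHS != RHS

No, not on the curve


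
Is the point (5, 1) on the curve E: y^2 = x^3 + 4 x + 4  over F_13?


Check whether y^2 = x^3 + 4 x + 4 (mod 13) for (x, y) = (5, 1).
LHS: y^2 = 1^2 mod 13 = 1
RHS: x^3 + 4 x + 4 = 5^3 + 4*5 + 4 mod 13 = 6
LHS != RHS

No, not on the curve


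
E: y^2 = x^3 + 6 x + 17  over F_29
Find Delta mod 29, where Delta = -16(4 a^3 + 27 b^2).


4 a^3 + 27 b^2 = 4*6^3 + 27*17^2 = 864 + 7803 = 8667
Delta = -16 * (8667) = -138672
Delta mod 29 = 6

Delta = 6 (mod 29)


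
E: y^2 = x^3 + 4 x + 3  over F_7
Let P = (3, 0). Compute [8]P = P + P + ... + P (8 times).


k = 8 = 1000_2 (binary, LSB first: 0001)
Double-and-add from P = (3, 0):
  bit 0 = 0: acc unchanged = O
  bit 1 = 0: acc unchanged = O
  bit 2 = 0: acc unchanged = O
  bit 3 = 1: acc = O + O = O

8P = O


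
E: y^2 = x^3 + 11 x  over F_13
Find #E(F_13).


For each x in F_13, count y with y^2 = x^3 + 11 x + 0 mod 13:
  x = 0: RHS = 0, y in [0]  -> 1 point(s)
  x = 1: RHS = 12, y in [5, 8]  -> 2 point(s)
  x = 2: RHS = 4, y in [2, 11]  -> 2 point(s)
  x = 4: RHS = 4, y in [2, 11]  -> 2 point(s)
  x = 6: RHS = 9, y in [3, 10]  -> 2 point(s)
  x = 7: RHS = 4, y in [2, 11]  -> 2 point(s)
  x = 9: RHS = 9, y in [3, 10]  -> 2 point(s)
  x = 11: RHS = 9, y in [3, 10]  -> 2 point(s)
  x = 12: RHS = 1, y in [1, 12]  -> 2 point(s)
Affine points: 17. Add the point at infinity: total = 18.

#E(F_13) = 18


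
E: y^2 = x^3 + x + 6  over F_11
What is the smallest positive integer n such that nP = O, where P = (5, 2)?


Compute successive multiples of P until we hit O:
  1P = (5, 2)
  2P = (10, 2)
  3P = (7, 9)
  4P = (3, 5)
  5P = (8, 8)
  6P = (2, 4)
  7P = (2, 7)
  8P = (8, 3)
  ... (continuing to 13P)
  13P = O

ord(P) = 13


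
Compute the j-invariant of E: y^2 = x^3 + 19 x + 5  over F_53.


Delta = -16(4 a^3 + 27 b^2) mod 53 = 35
-1728 * (4 a)^3 = -1728 * (4*19)^3 mod 53 = 47
j = 47 * 35^(-1) mod 53 = 18

j = 18 (mod 53)


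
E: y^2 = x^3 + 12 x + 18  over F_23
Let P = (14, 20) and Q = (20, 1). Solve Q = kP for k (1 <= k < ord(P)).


Enumerate multiples of P until we hit Q = (20, 1):
  1P = (14, 20)
  2P = (13, 18)
  3P = (0, 8)
  4P = (21, 20)
  5P = (11, 3)
  6P = (2, 2)
  7P = (15, 13)
  8P = (20, 22)
  9P = (7, 13)
  10P = (3, 14)
  11P = (12, 2)
  12P = (9, 2)
  13P = (1, 13)
  14P = (17, 12)
  15P = (17, 11)
  16P = (1, 10)
  17P = (9, 21)
  18P = (12, 21)
  19P = (3, 9)
  20P = (7, 10)
  21P = (20, 1)
Match found at i = 21.

k = 21


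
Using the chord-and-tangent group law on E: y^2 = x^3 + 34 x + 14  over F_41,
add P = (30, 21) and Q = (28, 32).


P != Q, so use the chord formula.
s = (y2 - y1) / (x2 - x1) = (11) / (39) mod 41 = 15
x3 = s^2 - x1 - x2 mod 41 = 15^2 - 30 - 28 = 3
y3 = s (x1 - x3) - y1 mod 41 = 15 * (30 - 3) - 21 = 15

P + Q = (3, 15)


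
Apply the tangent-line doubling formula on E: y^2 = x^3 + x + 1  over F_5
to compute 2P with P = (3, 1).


Doubling: s = (3 x1^2 + a) / (2 y1)
s = (3*3^2 + 1) / (2*1) mod 5 = 4
x3 = s^2 - 2 x1 mod 5 = 4^2 - 2*3 = 0
y3 = s (x1 - x3) - y1 mod 5 = 4 * (3 - 0) - 1 = 1

2P = (0, 1)


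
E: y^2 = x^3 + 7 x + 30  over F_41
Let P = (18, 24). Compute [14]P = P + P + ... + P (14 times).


k = 14 = 1110_2 (binary, LSB first: 0111)
Double-and-add from P = (18, 24):
  bit 0 = 0: acc unchanged = O
  bit 1 = 1: acc = O + (3, 18) = (3, 18)
  bit 2 = 1: acc = (3, 18) + (14, 24) = (6, 40)
  bit 3 = 1: acc = (6, 40) + (22, 34) = (33, 6)

14P = (33, 6)


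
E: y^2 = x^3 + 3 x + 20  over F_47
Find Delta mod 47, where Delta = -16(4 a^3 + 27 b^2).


4 a^3 + 27 b^2 = 4*3^3 + 27*20^2 = 108 + 10800 = 10908
Delta = -16 * (10908) = -174528
Delta mod 47 = 30

Delta = 30 (mod 47)


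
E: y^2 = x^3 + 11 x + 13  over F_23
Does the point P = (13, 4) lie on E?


Check whether y^2 = x^3 + 11 x + 13 (mod 23) for (x, y) = (13, 4).
LHS: y^2 = 4^2 mod 23 = 16
RHS: x^3 + 11 x + 13 = 13^3 + 11*13 + 13 mod 23 = 7
LHS != RHS

No, not on the curve


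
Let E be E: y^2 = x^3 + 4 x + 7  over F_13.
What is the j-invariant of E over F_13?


Delta = -16(4 a^3 + 27 b^2) mod 13 = 8
-1728 * (4 a)^3 = -1728 * (4*4)^3 mod 13 = 1
j = 1 * 8^(-1) mod 13 = 5

j = 5 (mod 13)


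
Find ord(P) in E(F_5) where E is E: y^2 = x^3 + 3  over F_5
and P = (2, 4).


Compute successive multiples of P until we hit O:
  1P = (2, 4)
  2P = (2, 1)
  3P = O

ord(P) = 3


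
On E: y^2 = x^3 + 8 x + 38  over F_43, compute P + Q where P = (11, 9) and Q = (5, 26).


P != Q, so use the chord formula.
s = (y2 - y1) / (x2 - x1) = (17) / (37) mod 43 = 33
x3 = s^2 - x1 - x2 mod 43 = 33^2 - 11 - 5 = 41
y3 = s (x1 - x3) - y1 mod 43 = 33 * (11 - 41) - 9 = 33

P + Q = (41, 33)


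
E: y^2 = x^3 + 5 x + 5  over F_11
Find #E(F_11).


For each x in F_11, count y with y^2 = x^3 + 5 x + 5 mod 11:
  x = 0: RHS = 5, y in [4, 7]  -> 2 point(s)
  x = 1: RHS = 0, y in [0]  -> 1 point(s)
  x = 2: RHS = 1, y in [1, 10]  -> 2 point(s)
  x = 3: RHS = 3, y in [5, 6]  -> 2 point(s)
  x = 4: RHS = 1, y in [1, 10]  -> 2 point(s)
  x = 5: RHS = 1, y in [1, 10]  -> 2 point(s)
  x = 6: RHS = 9, y in [3, 8]  -> 2 point(s)
  x = 7: RHS = 9, y in [3, 8]  -> 2 point(s)
  x = 9: RHS = 9, y in [3, 8]  -> 2 point(s)
Affine points: 17. Add the point at infinity: total = 18.

#E(F_11) = 18


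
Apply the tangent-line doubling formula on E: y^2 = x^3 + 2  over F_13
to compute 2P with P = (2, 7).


Doubling: s = (3 x1^2 + a) / (2 y1)
s = (3*2^2 + 0) / (2*7) mod 13 = 12
x3 = s^2 - 2 x1 mod 13 = 12^2 - 2*2 = 10
y3 = s (x1 - x3) - y1 mod 13 = 12 * (2 - 10) - 7 = 1

2P = (10, 1)


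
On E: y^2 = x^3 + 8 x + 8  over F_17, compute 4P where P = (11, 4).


k = 4 = 100_2 (binary, LSB first: 001)
Double-and-add from P = (11, 4):
  bit 0 = 0: acc unchanged = O
  bit 1 = 0: acc unchanged = O
  bit 2 = 1: acc = O + (14, 5) = (14, 5)

4P = (14, 5)


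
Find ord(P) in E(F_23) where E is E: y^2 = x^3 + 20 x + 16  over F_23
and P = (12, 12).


Compute successive multiples of P until we hit O:
  1P = (12, 12)
  2P = (17, 5)
  3P = (7, 4)
  4P = (13, 14)
  5P = (2, 8)
  6P = (11, 16)
  7P = (16, 4)
  8P = (22, 8)
  ... (continuing to 21P)
  21P = O

ord(P) = 21


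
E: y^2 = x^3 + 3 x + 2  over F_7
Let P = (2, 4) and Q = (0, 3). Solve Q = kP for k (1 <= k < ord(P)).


Enumerate multiples of P until we hit Q = (0, 3):
  1P = (2, 4)
  2P = (4, 1)
  3P = (5, 4)
  4P = (0, 3)
Match found at i = 4.

k = 4


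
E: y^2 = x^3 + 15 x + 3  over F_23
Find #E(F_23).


For each x in F_23, count y with y^2 = x^3 + 15 x + 3 mod 23:
  x = 0: RHS = 3, y in [7, 16]  -> 2 point(s)
  x = 2: RHS = 18, y in [8, 15]  -> 2 point(s)
  x = 3: RHS = 6, y in [11, 12]  -> 2 point(s)
  x = 4: RHS = 12, y in [9, 14]  -> 2 point(s)
  x = 9: RHS = 16, y in [4, 19]  -> 2 point(s)
  x = 10: RHS = 3, y in [7, 16]  -> 2 point(s)
  x = 11: RHS = 4, y in [2, 21]  -> 2 point(s)
  x = 12: RHS = 2, y in [5, 18]  -> 2 point(s)
  x = 13: RHS = 3, y in [7, 16]  -> 2 point(s)
  x = 14: RHS = 13, y in [6, 17]  -> 2 point(s)
  x = 20: RHS = 0, y in [0]  -> 1 point(s)
Affine points: 21. Add the point at infinity: total = 22.

#E(F_23) = 22


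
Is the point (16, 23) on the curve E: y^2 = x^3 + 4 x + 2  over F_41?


Check whether y^2 = x^3 + 4 x + 2 (mod 41) for (x, y) = (16, 23).
LHS: y^2 = 23^2 mod 41 = 37
RHS: x^3 + 4 x + 2 = 16^3 + 4*16 + 2 mod 41 = 21
LHS != RHS

No, not on the curve


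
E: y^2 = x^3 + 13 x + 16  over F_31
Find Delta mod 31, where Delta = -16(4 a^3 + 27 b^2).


4 a^3 + 27 b^2 = 4*13^3 + 27*16^2 = 8788 + 6912 = 15700
Delta = -16 * (15700) = -251200
Delta mod 31 = 24

Delta = 24 (mod 31)


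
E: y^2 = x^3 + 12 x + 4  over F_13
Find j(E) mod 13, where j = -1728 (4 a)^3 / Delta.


Delta = -16(4 a^3 + 27 b^2) mod 13 = 3
-1728 * (4 a)^3 = -1728 * (4*12)^3 mod 13 = 1
j = 1 * 3^(-1) mod 13 = 9

j = 9 (mod 13)


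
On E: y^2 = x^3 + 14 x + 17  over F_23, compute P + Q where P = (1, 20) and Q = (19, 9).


P != Q, so use the chord formula.
s = (y2 - y1) / (x2 - x1) = (12) / (18) mod 23 = 16
x3 = s^2 - x1 - x2 mod 23 = 16^2 - 1 - 19 = 6
y3 = s (x1 - x3) - y1 mod 23 = 16 * (1 - 6) - 20 = 15

P + Q = (6, 15)


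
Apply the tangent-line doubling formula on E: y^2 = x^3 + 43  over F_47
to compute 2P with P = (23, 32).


Doubling: s = (3 x1^2 + a) / (2 y1)
s = (3*23^2 + 0) / (2*32) mod 47 = 27
x3 = s^2 - 2 x1 mod 47 = 27^2 - 2*23 = 25
y3 = s (x1 - x3) - y1 mod 47 = 27 * (23 - 25) - 32 = 8

2P = (25, 8)


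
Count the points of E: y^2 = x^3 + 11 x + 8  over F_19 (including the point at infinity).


For each x in F_19, count y with y^2 = x^3 + 11 x + 8 mod 19:
  x = 1: RHS = 1, y in [1, 18]  -> 2 point(s)
  x = 2: RHS = 0, y in [0]  -> 1 point(s)
  x = 3: RHS = 11, y in [7, 12]  -> 2 point(s)
  x = 5: RHS = 17, y in [6, 13]  -> 2 point(s)
  x = 6: RHS = 5, y in [9, 10]  -> 2 point(s)
  x = 8: RHS = 0, y in [0]  -> 1 point(s)
  x = 9: RHS = 0, y in [0]  -> 1 point(s)
  x = 10: RHS = 16, y in [4, 15]  -> 2 point(s)
  x = 11: RHS = 16, y in [4, 15]  -> 2 point(s)
  x = 12: RHS = 6, y in [5, 14]  -> 2 point(s)
  x = 13: RHS = 11, y in [7, 12]  -> 2 point(s)
  x = 16: RHS = 5, y in [9, 10]  -> 2 point(s)
  x = 17: RHS = 16, y in [4, 15]  -> 2 point(s)
Affine points: 23. Add the point at infinity: total = 24.

#E(F_19) = 24


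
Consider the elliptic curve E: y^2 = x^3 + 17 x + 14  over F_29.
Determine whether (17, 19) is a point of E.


Check whether y^2 = x^3 + 17 x + 14 (mod 29) for (x, y) = (17, 19).
LHS: y^2 = 19^2 mod 29 = 13
RHS: x^3 + 17 x + 14 = 17^3 + 17*17 + 14 mod 29 = 25
LHS != RHS

No, not on the curve


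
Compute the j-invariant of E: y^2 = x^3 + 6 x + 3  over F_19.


Delta = -16(4 a^3 + 27 b^2) mod 19 = 15
-1728 * (4 a)^3 = -1728 * (4*6)^3 mod 19 = 11
j = 11 * 15^(-1) mod 19 = 2

j = 2 (mod 19)


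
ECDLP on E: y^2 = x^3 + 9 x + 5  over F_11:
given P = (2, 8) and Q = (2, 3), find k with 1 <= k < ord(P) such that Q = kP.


Enumerate multiples of P until we hit Q = (2, 3):
  1P = (2, 8)
  2P = (0, 7)
  3P = (1, 9)
  4P = (9, 10)
  5P = (3, 9)
  6P = (7, 9)
  7P = (6, 0)
  8P = (7, 2)
  9P = (3, 2)
  10P = (9, 1)
  11P = (1, 2)
  12P = (0, 4)
  13P = (2, 3)
Match found at i = 13.

k = 13


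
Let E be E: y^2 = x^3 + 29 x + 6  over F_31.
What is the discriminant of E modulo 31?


4 a^3 + 27 b^2 = 4*29^3 + 27*6^2 = 97556 + 972 = 98528
Delta = -16 * (98528) = -1576448
Delta mod 31 = 26

Delta = 26 (mod 31)


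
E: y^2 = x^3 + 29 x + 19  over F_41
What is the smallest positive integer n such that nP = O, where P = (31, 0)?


Compute successive multiples of P until we hit O:
  1P = (31, 0)
  2P = O

ord(P) = 2


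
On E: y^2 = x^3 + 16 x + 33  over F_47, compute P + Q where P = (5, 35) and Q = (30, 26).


P != Q, so use the chord formula.
s = (y2 - y1) / (x2 - x1) = (38) / (25) mod 47 = 41
x3 = s^2 - x1 - x2 mod 47 = 41^2 - 5 - 30 = 1
y3 = s (x1 - x3) - y1 mod 47 = 41 * (5 - 1) - 35 = 35

P + Q = (1, 35)


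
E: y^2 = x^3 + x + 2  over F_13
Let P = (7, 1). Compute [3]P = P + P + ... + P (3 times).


k = 3 = 11_2 (binary, LSB first: 11)
Double-and-add from P = (7, 1):
  bit 0 = 1: acc = O + (7, 1) = (7, 1)
  bit 1 = 1: acc = (7, 1) + (2, 5) = (1, 2)

3P = (1, 2)


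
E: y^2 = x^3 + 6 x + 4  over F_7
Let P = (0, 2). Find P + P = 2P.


Doubling: s = (3 x1^2 + a) / (2 y1)
s = (3*0^2 + 6) / (2*2) mod 7 = 5
x3 = s^2 - 2 x1 mod 7 = 5^2 - 2*0 = 4
y3 = s (x1 - x3) - y1 mod 7 = 5 * (0 - 4) - 2 = 6

2P = (4, 6)


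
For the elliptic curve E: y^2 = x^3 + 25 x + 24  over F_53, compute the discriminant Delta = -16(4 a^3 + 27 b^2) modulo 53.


4 a^3 + 27 b^2 = 4*25^3 + 27*24^2 = 62500 + 15552 = 78052
Delta = -16 * (78052) = -1248832
Delta mod 53 = 7

Delta = 7 (mod 53)


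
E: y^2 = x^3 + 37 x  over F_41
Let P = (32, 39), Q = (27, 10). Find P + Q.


P != Q, so use the chord formula.
s = (y2 - y1) / (x2 - x1) = (12) / (36) mod 41 = 14
x3 = s^2 - x1 - x2 mod 41 = 14^2 - 32 - 27 = 14
y3 = s (x1 - x3) - y1 mod 41 = 14 * (32 - 14) - 39 = 8

P + Q = (14, 8)


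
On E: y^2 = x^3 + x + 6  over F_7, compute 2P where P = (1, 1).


Doubling: s = (3 x1^2 + a) / (2 y1)
s = (3*1^2 + 1) / (2*1) mod 7 = 2
x3 = s^2 - 2 x1 mod 7 = 2^2 - 2*1 = 2
y3 = s (x1 - x3) - y1 mod 7 = 2 * (1 - 2) - 1 = 4

2P = (2, 4)


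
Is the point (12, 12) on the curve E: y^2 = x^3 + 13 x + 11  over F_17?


Check whether y^2 = x^3 + 13 x + 11 (mod 17) for (x, y) = (12, 12).
LHS: y^2 = 12^2 mod 17 = 8
RHS: x^3 + 13 x + 11 = 12^3 + 13*12 + 11 mod 17 = 8
LHS = RHS

Yes, on the curve


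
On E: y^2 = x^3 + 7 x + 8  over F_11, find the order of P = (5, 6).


Compute successive multiples of P until we hit O:
  1P = (5, 6)
  2P = (4, 10)
  3P = (7, 2)
  4P = (3, 1)
  5P = (1, 4)
  6P = (8, 9)
  7P = (10, 0)
  8P = (8, 2)
  ... (continuing to 14P)
  14P = O

ord(P) = 14


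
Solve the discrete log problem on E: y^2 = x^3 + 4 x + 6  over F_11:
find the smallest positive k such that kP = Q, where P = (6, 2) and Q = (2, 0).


Enumerate multiples of P until we hit Q = (2, 0):
  1P = (6, 2)
  2P = (2, 0)
Match found at i = 2.

k = 2


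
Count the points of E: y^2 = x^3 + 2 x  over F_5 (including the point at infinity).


For each x in F_5, count y with y^2 = x^3 + 2 x + 0 mod 5:
  x = 0: RHS = 0, y in [0]  -> 1 point(s)
Affine points: 1. Add the point at infinity: total = 2.

#E(F_5) = 2


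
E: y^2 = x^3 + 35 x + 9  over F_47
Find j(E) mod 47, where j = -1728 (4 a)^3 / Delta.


Delta = -16(4 a^3 + 27 b^2) mod 47 = 24
-1728 * (4 a)^3 = -1728 * (4*35)^3 mod 47 = 36
j = 36 * 24^(-1) mod 47 = 25

j = 25 (mod 47)


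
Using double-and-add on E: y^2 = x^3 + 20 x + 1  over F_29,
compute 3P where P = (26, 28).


k = 3 = 11_2 (binary, LSB first: 11)
Double-and-add from P = (26, 28):
  bit 0 = 1: acc = O + (26, 28) = (26, 28)
  bit 1 = 1: acc = (26, 28) + (0, 28) = (3, 1)

3P = (3, 1)


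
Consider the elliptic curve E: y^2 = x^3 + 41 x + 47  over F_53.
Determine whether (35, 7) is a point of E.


Check whether y^2 = x^3 + 41 x + 47 (mod 53) for (x, y) = (35, 7).
LHS: y^2 = 7^2 mod 53 = 49
RHS: x^3 + 41 x + 47 = 35^3 + 41*35 + 47 mod 53 = 49
LHS = RHS

Yes, on the curve


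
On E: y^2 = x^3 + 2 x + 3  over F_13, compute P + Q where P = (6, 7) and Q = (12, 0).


P != Q, so use the chord formula.
s = (y2 - y1) / (x2 - x1) = (6) / (6) mod 13 = 1
x3 = s^2 - x1 - x2 mod 13 = 1^2 - 6 - 12 = 9
y3 = s (x1 - x3) - y1 mod 13 = 1 * (6 - 9) - 7 = 3

P + Q = (9, 3)


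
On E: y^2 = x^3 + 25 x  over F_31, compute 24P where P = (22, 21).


k = 24 = 11000_2 (binary, LSB first: 00011)
Double-and-add from P = (22, 21):
  bit 0 = 0: acc unchanged = O
  bit 1 = 0: acc unchanged = O
  bit 2 = 0: acc unchanged = O
  bit 3 = 1: acc = O + (5, 8) = (5, 8)
  bit 4 = 1: acc = (5, 8) + (0, 0) = (5, 23)

24P = (5, 23)


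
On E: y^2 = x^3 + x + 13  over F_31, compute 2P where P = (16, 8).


Doubling: s = (3 x1^2 + a) / (2 y1)
s = (3*16^2 + 1) / (2*8) mod 31 = 19
x3 = s^2 - 2 x1 mod 31 = 19^2 - 2*16 = 19
y3 = s (x1 - x3) - y1 mod 31 = 19 * (16 - 19) - 8 = 28

2P = (19, 28)


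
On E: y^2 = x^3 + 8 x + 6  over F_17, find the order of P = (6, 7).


Compute successive multiples of P until we hit O:
  1P = (6, 7)
  2P = (6, 10)
  3P = O

ord(P) = 3


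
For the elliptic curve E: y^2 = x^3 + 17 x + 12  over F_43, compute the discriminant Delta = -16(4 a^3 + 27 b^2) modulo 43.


4 a^3 + 27 b^2 = 4*17^3 + 27*12^2 = 19652 + 3888 = 23540
Delta = -16 * (23540) = -376640
Delta mod 43 = 40

Delta = 40 (mod 43)


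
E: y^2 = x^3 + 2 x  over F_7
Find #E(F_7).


For each x in F_7, count y with y^2 = x^3 + 2 x + 0 mod 7:
  x = 0: RHS = 0, y in [0]  -> 1 point(s)
  x = 4: RHS = 2, y in [3, 4]  -> 2 point(s)
  x = 5: RHS = 2, y in [3, 4]  -> 2 point(s)
  x = 6: RHS = 4, y in [2, 5]  -> 2 point(s)
Affine points: 7. Add the point at infinity: total = 8.

#E(F_7) = 8


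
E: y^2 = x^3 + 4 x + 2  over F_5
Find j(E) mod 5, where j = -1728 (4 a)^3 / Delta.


Delta = -16(4 a^3 + 27 b^2) mod 5 = 1
-1728 * (4 a)^3 = -1728 * (4*4)^3 mod 5 = 2
j = 2 * 1^(-1) mod 5 = 2

j = 2 (mod 5)


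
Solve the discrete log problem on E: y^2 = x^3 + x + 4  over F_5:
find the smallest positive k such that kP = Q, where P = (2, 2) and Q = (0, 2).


Enumerate multiples of P until we hit Q = (0, 2):
  1P = (2, 2)
  2P = (0, 2)
Match found at i = 2.

k = 2


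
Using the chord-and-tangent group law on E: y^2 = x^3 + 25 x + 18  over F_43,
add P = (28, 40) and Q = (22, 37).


P != Q, so use the chord formula.
s = (y2 - y1) / (x2 - x1) = (40) / (37) mod 43 = 22
x3 = s^2 - x1 - x2 mod 43 = 22^2 - 28 - 22 = 4
y3 = s (x1 - x3) - y1 mod 43 = 22 * (28 - 4) - 40 = 15

P + Q = (4, 15)


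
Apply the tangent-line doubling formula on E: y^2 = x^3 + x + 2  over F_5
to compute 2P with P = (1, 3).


Doubling: s = (3 x1^2 + a) / (2 y1)
s = (3*1^2 + 1) / (2*3) mod 5 = 4
x3 = s^2 - 2 x1 mod 5 = 4^2 - 2*1 = 4
y3 = s (x1 - x3) - y1 mod 5 = 4 * (1 - 4) - 3 = 0

2P = (4, 0)


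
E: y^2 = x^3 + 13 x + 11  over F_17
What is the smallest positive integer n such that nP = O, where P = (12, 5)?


Compute successive multiples of P until we hit O:
  1P = (12, 5)
  2P = (14, 8)
  3P = (6, 4)
  4P = (8, 7)
  5P = (10, 11)
  6P = (4, 5)
  7P = (1, 12)
  8P = (3, 14)
  ... (continuing to 17P)
  17P = O

ord(P) = 17


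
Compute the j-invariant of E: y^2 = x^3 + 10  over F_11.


Delta = -16(4 a^3 + 27 b^2) mod 11 = 8
-1728 * (4 a)^3 = -1728 * (4*0)^3 mod 11 = 0
j = 0 * 8^(-1) mod 11 = 0

j = 0 (mod 11)


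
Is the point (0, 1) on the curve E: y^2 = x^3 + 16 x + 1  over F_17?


Check whether y^2 = x^3 + 16 x + 1 (mod 17) for (x, y) = (0, 1).
LHS: y^2 = 1^2 mod 17 = 1
RHS: x^3 + 16 x + 1 = 0^3 + 16*0 + 1 mod 17 = 1
LHS = RHS

Yes, on the curve


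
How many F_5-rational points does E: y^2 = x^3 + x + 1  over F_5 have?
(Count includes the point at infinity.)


For each x in F_5, count y with y^2 = x^3 + 1 x + 1 mod 5:
  x = 0: RHS = 1, y in [1, 4]  -> 2 point(s)
  x = 2: RHS = 1, y in [1, 4]  -> 2 point(s)
  x = 3: RHS = 1, y in [1, 4]  -> 2 point(s)
  x = 4: RHS = 4, y in [2, 3]  -> 2 point(s)
Affine points: 8. Add the point at infinity: total = 9.

#E(F_5) = 9


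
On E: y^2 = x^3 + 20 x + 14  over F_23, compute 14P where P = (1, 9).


k = 14 = 1110_2 (binary, LSB first: 0111)
Double-and-add from P = (1, 9):
  bit 0 = 0: acc unchanged = O
  bit 1 = 1: acc = O + (21, 14) = (21, 14)
  bit 2 = 1: acc = (21, 14) + (10, 15) = (19, 13)
  bit 3 = 1: acc = (19, 13) + (12, 2) = (17, 0)

14P = (17, 0)


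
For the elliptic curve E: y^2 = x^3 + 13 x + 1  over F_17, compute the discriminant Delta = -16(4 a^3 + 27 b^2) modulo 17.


4 a^3 + 27 b^2 = 4*13^3 + 27*1^2 = 8788 + 27 = 8815
Delta = -16 * (8815) = -141040
Delta mod 17 = 9

Delta = 9 (mod 17)


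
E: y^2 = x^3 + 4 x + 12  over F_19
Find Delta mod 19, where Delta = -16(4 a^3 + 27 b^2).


4 a^3 + 27 b^2 = 4*4^3 + 27*12^2 = 256 + 3888 = 4144
Delta = -16 * (4144) = -66304
Delta mod 19 = 6

Delta = 6 (mod 19)


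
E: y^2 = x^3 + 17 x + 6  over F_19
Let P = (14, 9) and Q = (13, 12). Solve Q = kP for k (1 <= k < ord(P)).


Enumerate multiples of P until we hit Q = (13, 12):
  1P = (14, 9)
  2P = (0, 14)
  3P = (6, 18)
  4P = (16, 17)
  5P = (5, 8)
  6P = (4, 9)
  7P = (1, 10)
  8P = (13, 7)
  9P = (15, 8)
  10P = (10, 6)
  11P = (11, 17)
  12P = (18, 8)
  13P = (12, 0)
  14P = (18, 11)
  15P = (11, 2)
  16P = (10, 13)
  17P = (15, 11)
  18P = (13, 12)
Match found at i = 18.

k = 18


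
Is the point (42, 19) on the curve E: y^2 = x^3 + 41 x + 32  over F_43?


Check whether y^2 = x^3 + 41 x + 32 (mod 43) for (x, y) = (42, 19).
LHS: y^2 = 19^2 mod 43 = 17
RHS: x^3 + 41 x + 32 = 42^3 + 41*42 + 32 mod 43 = 33
LHS != RHS

No, not on the curve


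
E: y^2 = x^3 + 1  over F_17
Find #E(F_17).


For each x in F_17, count y with y^2 = x^3 + 0 x + 1 mod 17:
  x = 0: RHS = 1, y in [1, 16]  -> 2 point(s)
  x = 1: RHS = 2, y in [6, 11]  -> 2 point(s)
  x = 2: RHS = 9, y in [3, 14]  -> 2 point(s)
  x = 6: RHS = 13, y in [8, 9]  -> 2 point(s)
  x = 7: RHS = 4, y in [2, 15]  -> 2 point(s)
  x = 9: RHS = 16, y in [4, 13]  -> 2 point(s)
  x = 10: RHS = 15, y in [7, 10]  -> 2 point(s)
  x = 14: RHS = 8, y in [5, 12]  -> 2 point(s)
  x = 16: RHS = 0, y in [0]  -> 1 point(s)
Affine points: 17. Add the point at infinity: total = 18.

#E(F_17) = 18


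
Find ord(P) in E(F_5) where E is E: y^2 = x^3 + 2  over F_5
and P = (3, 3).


Compute successive multiples of P until we hit O:
  1P = (3, 3)
  2P = (3, 2)
  3P = O

ord(P) = 3


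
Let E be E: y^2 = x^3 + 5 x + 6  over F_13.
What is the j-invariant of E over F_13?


Delta = -16(4 a^3 + 27 b^2) mod 13 = 4
-1728 * (4 a)^3 = -1728 * (4*5)^3 mod 13 = 5
j = 5 * 4^(-1) mod 13 = 11

j = 11 (mod 13)


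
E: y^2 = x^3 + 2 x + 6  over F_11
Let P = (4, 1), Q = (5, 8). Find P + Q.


P != Q, so use the chord formula.
s = (y2 - y1) / (x2 - x1) = (7) / (1) mod 11 = 7
x3 = s^2 - x1 - x2 mod 11 = 7^2 - 4 - 5 = 7
y3 = s (x1 - x3) - y1 mod 11 = 7 * (4 - 7) - 1 = 0

P + Q = (7, 0)


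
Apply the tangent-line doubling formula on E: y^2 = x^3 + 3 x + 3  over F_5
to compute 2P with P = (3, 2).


Doubling: s = (3 x1^2 + a) / (2 y1)
s = (3*3^2 + 3) / (2*2) mod 5 = 0
x3 = s^2 - 2 x1 mod 5 = 0^2 - 2*3 = 4
y3 = s (x1 - x3) - y1 mod 5 = 0 * (3 - 4) - 2 = 3

2P = (4, 3)


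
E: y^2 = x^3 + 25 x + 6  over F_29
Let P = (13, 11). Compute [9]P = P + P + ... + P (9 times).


k = 9 = 1001_2 (binary, LSB first: 1001)
Double-and-add from P = (13, 11):
  bit 0 = 1: acc = O + (13, 11) = (13, 11)
  bit 1 = 0: acc unchanged = (13, 11)
  bit 2 = 0: acc unchanged = (13, 11)
  bit 3 = 1: acc = (13, 11) + (4, 24) = (8, 14)

9P = (8, 14)


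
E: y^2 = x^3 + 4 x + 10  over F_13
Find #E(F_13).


For each x in F_13, count y with y^2 = x^3 + 4 x + 10 mod 13:
  x = 0: RHS = 10, y in [6, 7]  -> 2 point(s)
  x = 2: RHS = 0, y in [0]  -> 1 point(s)
  x = 3: RHS = 10, y in [6, 7]  -> 2 point(s)
  x = 4: RHS = 12, y in [5, 8]  -> 2 point(s)
  x = 5: RHS = 12, y in [5, 8]  -> 2 point(s)
  x = 6: RHS = 3, y in [4, 9]  -> 2 point(s)
  x = 7: RHS = 4, y in [2, 11]  -> 2 point(s)
  x = 10: RHS = 10, y in [6, 7]  -> 2 point(s)
Affine points: 15. Add the point at infinity: total = 16.

#E(F_13) = 16


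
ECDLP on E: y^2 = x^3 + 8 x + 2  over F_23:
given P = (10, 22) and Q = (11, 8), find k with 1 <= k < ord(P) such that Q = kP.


Enumerate multiples of P until we hit Q = (11, 8):
  1P = (10, 22)
  2P = (6, 6)
  3P = (0, 18)
  4P = (15, 22)
  5P = (21, 1)
  6P = (8, 16)
  7P = (14, 12)
  8P = (11, 15)
  9P = (5, 12)
  10P = (12, 20)
  11P = (2, 16)
  12P = (13, 16)
  13P = (4, 12)
  14P = (22, 4)
  15P = (22, 19)
  16P = (4, 11)
  17P = (13, 7)
  18P = (2, 7)
  19P = (12, 3)
  20P = (5, 11)
  21P = (11, 8)
Match found at i = 21.

k = 21


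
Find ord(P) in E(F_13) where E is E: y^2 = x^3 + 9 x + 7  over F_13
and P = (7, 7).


Compute successive multiples of P until we hit O:
  1P = (7, 7)
  2P = (12, 6)
  3P = (6, 11)
  4P = (3, 3)
  5P = (4, 9)
  6P = (1, 2)
  7P = (1, 11)
  8P = (4, 4)
  ... (continuing to 13P)
  13P = O

ord(P) = 13


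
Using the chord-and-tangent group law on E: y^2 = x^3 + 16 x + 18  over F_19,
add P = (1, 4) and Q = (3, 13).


P != Q, so use the chord formula.
s = (y2 - y1) / (x2 - x1) = (9) / (2) mod 19 = 14
x3 = s^2 - x1 - x2 mod 19 = 14^2 - 1 - 3 = 2
y3 = s (x1 - x3) - y1 mod 19 = 14 * (1 - 2) - 4 = 1

P + Q = (2, 1)


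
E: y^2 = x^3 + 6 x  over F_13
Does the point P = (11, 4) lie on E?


Check whether y^2 = x^3 + 6 x + 0 (mod 13) for (x, y) = (11, 4).
LHS: y^2 = 4^2 mod 13 = 3
RHS: x^3 + 6 x + 0 = 11^3 + 6*11 + 0 mod 13 = 6
LHS != RHS

No, not on the curve


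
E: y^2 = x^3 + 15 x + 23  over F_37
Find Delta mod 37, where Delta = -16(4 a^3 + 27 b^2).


4 a^3 + 27 b^2 = 4*15^3 + 27*23^2 = 13500 + 14283 = 27783
Delta = -16 * (27783) = -444528
Delta mod 37 = 27

Delta = 27 (mod 37)


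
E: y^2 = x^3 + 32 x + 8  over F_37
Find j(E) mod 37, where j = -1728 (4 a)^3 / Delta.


Delta = -16(4 a^3 + 27 b^2) mod 37 = 36
-1728 * (4 a)^3 = -1728 * (4*32)^3 mod 37 = 23
j = 23 * 36^(-1) mod 37 = 14

j = 14 (mod 37)


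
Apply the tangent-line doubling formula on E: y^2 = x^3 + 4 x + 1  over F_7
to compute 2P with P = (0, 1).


Doubling: s = (3 x1^2 + a) / (2 y1)
s = (3*0^2 + 4) / (2*1) mod 7 = 2
x3 = s^2 - 2 x1 mod 7 = 2^2 - 2*0 = 4
y3 = s (x1 - x3) - y1 mod 7 = 2 * (0 - 4) - 1 = 5

2P = (4, 5)


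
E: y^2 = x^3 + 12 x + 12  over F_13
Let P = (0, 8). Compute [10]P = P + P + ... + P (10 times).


k = 10 = 1010_2 (binary, LSB first: 0101)
Double-and-add from P = (0, 8):
  bit 0 = 0: acc unchanged = O
  bit 1 = 1: acc = O + (3, 6) = (3, 6)
  bit 2 = 0: acc unchanged = (3, 6)
  bit 3 = 1: acc = (3, 6) + (8, 3) = (6, 1)

10P = (6, 1)


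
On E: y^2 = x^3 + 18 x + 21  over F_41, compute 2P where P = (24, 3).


Doubling: s = (3 x1^2 + a) / (2 y1)
s = (3*24^2 + 18) / (2*3) mod 41 = 4
x3 = s^2 - 2 x1 mod 41 = 4^2 - 2*24 = 9
y3 = s (x1 - x3) - y1 mod 41 = 4 * (24 - 9) - 3 = 16

2P = (9, 16)


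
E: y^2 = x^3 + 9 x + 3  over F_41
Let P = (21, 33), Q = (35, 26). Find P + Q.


P != Q, so use the chord formula.
s = (y2 - y1) / (x2 - x1) = (34) / (14) mod 41 = 20
x3 = s^2 - x1 - x2 mod 41 = 20^2 - 21 - 35 = 16
y3 = s (x1 - x3) - y1 mod 41 = 20 * (21 - 16) - 33 = 26

P + Q = (16, 26)


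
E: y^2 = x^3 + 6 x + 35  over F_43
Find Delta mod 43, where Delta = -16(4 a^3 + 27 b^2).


4 a^3 + 27 b^2 = 4*6^3 + 27*35^2 = 864 + 33075 = 33939
Delta = -16 * (33939) = -543024
Delta mod 43 = 23

Delta = 23 (mod 43)


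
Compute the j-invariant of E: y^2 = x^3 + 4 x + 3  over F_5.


Delta = -16(4 a^3 + 27 b^2) mod 5 = 1
-1728 * (4 a)^3 = -1728 * (4*4)^3 mod 5 = 2
j = 2 * 1^(-1) mod 5 = 2

j = 2 (mod 5)


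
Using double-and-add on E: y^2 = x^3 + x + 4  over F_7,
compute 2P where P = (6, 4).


k = 2 = 10_2 (binary, LSB first: 01)
Double-and-add from P = (6, 4):
  bit 0 = 0: acc unchanged = O
  bit 1 = 1: acc = O + (4, 4) = (4, 4)

2P = (4, 4)


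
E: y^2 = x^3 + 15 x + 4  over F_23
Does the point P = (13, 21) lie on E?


Check whether y^2 = x^3 + 15 x + 4 (mod 23) for (x, y) = (13, 21).
LHS: y^2 = 21^2 mod 23 = 4
RHS: x^3 + 15 x + 4 = 13^3 + 15*13 + 4 mod 23 = 4
LHS = RHS

Yes, on the curve


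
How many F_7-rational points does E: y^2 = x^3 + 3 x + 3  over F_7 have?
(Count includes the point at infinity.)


For each x in F_7, count y with y^2 = x^3 + 3 x + 3 mod 7:
  x = 1: RHS = 0, y in [0]  -> 1 point(s)
  x = 3: RHS = 4, y in [2, 5]  -> 2 point(s)
  x = 4: RHS = 2, y in [3, 4]  -> 2 point(s)
Affine points: 5. Add the point at infinity: total = 6.

#E(F_7) = 6


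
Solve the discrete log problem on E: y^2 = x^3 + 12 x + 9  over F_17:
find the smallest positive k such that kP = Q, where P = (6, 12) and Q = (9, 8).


Enumerate multiples of P until we hit Q = (9, 8):
  1P = (6, 12)
  2P = (13, 4)
  3P = (0, 3)
  4P = (9, 9)
  5P = (3, 2)
  6P = (4, 6)
  7P = (16, 9)
  8P = (16, 8)
  9P = (4, 11)
  10P = (3, 15)
  11P = (9, 8)
Match found at i = 11.

k = 11


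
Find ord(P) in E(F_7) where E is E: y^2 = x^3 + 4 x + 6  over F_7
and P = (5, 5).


Compute successive multiples of P until we hit O:
  1P = (5, 5)
  2P = (6, 6)
  3P = (4, 3)
  4P = (2, 1)
  5P = (1, 5)
  6P = (1, 2)
  7P = (2, 6)
  8P = (4, 4)
  ... (continuing to 11P)
  11P = O

ord(P) = 11


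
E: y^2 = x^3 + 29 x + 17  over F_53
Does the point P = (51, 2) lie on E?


Check whether y^2 = x^3 + 29 x + 17 (mod 53) for (x, y) = (51, 2).
LHS: y^2 = 2^2 mod 53 = 4
RHS: x^3 + 29 x + 17 = 51^3 + 29*51 + 17 mod 53 = 4
LHS = RHS

Yes, on the curve


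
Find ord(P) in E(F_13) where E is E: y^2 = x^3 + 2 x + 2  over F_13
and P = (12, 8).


Compute successive multiples of P until we hit O:
  1P = (12, 8)
  2P = (12, 5)
  3P = O

ord(P) = 3


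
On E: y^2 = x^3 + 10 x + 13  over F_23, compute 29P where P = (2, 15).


k = 29 = 11101_2 (binary, LSB first: 10111)
Double-and-add from P = (2, 15):
  bit 0 = 1: acc = O + (2, 15) = (2, 15)
  bit 1 = 0: acc unchanged = (2, 15)
  bit 2 = 1: acc = (2, 15) + (10, 20) = (6, 17)
  bit 3 = 1: acc = (6, 17) + (7, 9) = (5, 21)
  bit 4 = 1: acc = (5, 21) + (17, 6) = (4, 18)

29P = (4, 18)


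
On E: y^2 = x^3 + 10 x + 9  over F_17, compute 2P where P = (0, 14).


Doubling: s = (3 x1^2 + a) / (2 y1)
s = (3*0^2 + 10) / (2*14) mod 17 = 4
x3 = s^2 - 2 x1 mod 17 = 4^2 - 2*0 = 16
y3 = s (x1 - x3) - y1 mod 17 = 4 * (0 - 16) - 14 = 7

2P = (16, 7)


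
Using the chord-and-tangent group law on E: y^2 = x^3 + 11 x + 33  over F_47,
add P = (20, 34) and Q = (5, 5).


P != Q, so use the chord formula.
s = (y2 - y1) / (x2 - x1) = (18) / (32) mod 47 = 27
x3 = s^2 - x1 - x2 mod 47 = 27^2 - 20 - 5 = 46
y3 = s (x1 - x3) - y1 mod 47 = 27 * (20 - 46) - 34 = 16

P + Q = (46, 16)
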